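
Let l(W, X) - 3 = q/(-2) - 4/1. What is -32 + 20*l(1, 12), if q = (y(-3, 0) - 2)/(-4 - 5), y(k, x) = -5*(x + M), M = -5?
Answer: -238/9 ≈ -26.444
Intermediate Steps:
y(k, x) = 25 - 5*x (y(k, x) = -5*(x - 5) = -5*(-5 + x) = 25 - 5*x)
q = -23/9 (q = ((25 - 5*0) - 2)/(-4 - 5) = ((25 + 0) - 2)/(-9) = (25 - 2)*(-⅑) = 23*(-⅑) = -23/9 ≈ -2.5556)
l(W, X) = 5/18 (l(W, X) = 3 + (-23/9/(-2) - 4/1) = 3 + (-23/9*(-½) - 4*1) = 3 + (23/18 - 4) = 3 - 49/18 = 5/18)
-32 + 20*l(1, 12) = -32 + 20*(5/18) = -32 + 50/9 = -238/9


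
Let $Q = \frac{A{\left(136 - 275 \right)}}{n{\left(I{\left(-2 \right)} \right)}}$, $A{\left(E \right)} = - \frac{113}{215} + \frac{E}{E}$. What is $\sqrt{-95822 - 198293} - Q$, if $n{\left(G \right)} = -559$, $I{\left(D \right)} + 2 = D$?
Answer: $\frac{102}{120185} + i \sqrt{294115} \approx 0.00084869 + 542.32 i$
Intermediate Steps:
$I{\left(D \right)} = -2 + D$
$A{\left(E \right)} = \frac{102}{215}$ ($A{\left(E \right)} = \left(-113\right) \frac{1}{215} + 1 = - \frac{113}{215} + 1 = \frac{102}{215}$)
$Q = - \frac{102}{120185}$ ($Q = \frac{102}{215 \left(-559\right)} = \frac{102}{215} \left(- \frac{1}{559}\right) = - \frac{102}{120185} \approx -0.00084869$)
$\sqrt{-95822 - 198293} - Q = \sqrt{-95822 - 198293} - - \frac{102}{120185} = \sqrt{-294115} + \frac{102}{120185} = i \sqrt{294115} + \frac{102}{120185} = \frac{102}{120185} + i \sqrt{294115}$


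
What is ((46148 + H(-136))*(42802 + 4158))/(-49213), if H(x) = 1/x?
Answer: -36840865490/836621 ≈ -44035.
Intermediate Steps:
((46148 + H(-136))*(42802 + 4158))/(-49213) = ((46148 + 1/(-136))*(42802 + 4158))/(-49213) = ((46148 - 1/136)*46960)*(-1/49213) = ((6276127/136)*46960)*(-1/49213) = (36840865490/17)*(-1/49213) = -36840865490/836621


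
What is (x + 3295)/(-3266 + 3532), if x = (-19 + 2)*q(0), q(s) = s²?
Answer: 3295/266 ≈ 12.387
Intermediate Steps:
x = 0 (x = (-19 + 2)*0² = -17*0 = 0)
(x + 3295)/(-3266 + 3532) = (0 + 3295)/(-3266 + 3532) = 3295/266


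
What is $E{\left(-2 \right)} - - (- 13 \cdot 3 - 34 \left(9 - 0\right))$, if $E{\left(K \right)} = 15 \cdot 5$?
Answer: $-270$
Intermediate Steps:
$E{\left(K \right)} = 75$
$E{\left(-2 \right)} - - (- 13 \cdot 3 - 34 \left(9 - 0\right)) = 75 - - (- 13 \cdot 3 - 34 \left(9 - 0\right)) = 75 - - (\left(-1\right) 39 - 34 \left(9 + 0\right)) = 75 - - (-39 - 306) = 75 - \left(-1\right) \left(-345\right) = 75 - 345 = -270$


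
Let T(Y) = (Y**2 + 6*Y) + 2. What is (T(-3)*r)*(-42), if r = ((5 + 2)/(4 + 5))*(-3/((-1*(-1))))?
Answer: -686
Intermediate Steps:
T(Y) = 2 + Y**2 + 6*Y
r = -7/3 (r = (7/9)*(-3/1) = (7*(1/9))*(-3*1) = (7/9)*(-3) = -7/3 ≈ -2.3333)
(T(-3)*r)*(-42) = ((2 + (-3)**2 + 6*(-3))*(-7/3))*(-42) = ((2 + 9 - 18)*(-7/3))*(-42) = -7*(-7/3)*(-42) = (49/3)*(-42) = -686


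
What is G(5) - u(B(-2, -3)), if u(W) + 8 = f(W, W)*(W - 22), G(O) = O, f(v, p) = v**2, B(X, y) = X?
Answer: 109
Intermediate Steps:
u(W) = -8 + W**2*(-22 + W) (u(W) = -8 + W**2*(W - 22) = -8 + W**2*(-22 + W))
G(5) - u(B(-2, -3)) = 5 - (-8 + (-2)**3 - 22*(-2)**2) = 5 - (-8 - 8 - 22*4) = 5 - (-8 - 8 - 88) = 5 - 1*(-104) = 5 + 104 = 109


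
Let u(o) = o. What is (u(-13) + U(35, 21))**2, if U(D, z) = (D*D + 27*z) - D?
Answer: 3041536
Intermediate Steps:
U(D, z) = D**2 - D + 27*z (U(D, z) = (D**2 + 27*z) - D = D**2 - D + 27*z)
(u(-13) + U(35, 21))**2 = (-13 + (35**2 - 1*35 + 27*21))**2 = (-13 + (1225 - 35 + 567))**2 = (-13 + 1757)**2 = 1744**2 = 3041536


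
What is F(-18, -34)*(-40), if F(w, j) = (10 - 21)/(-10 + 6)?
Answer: -110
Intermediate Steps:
F(w, j) = 11/4 (F(w, j) = -11/(-4) = -11*(-¼) = 11/4)
F(-18, -34)*(-40) = (11/4)*(-40) = -110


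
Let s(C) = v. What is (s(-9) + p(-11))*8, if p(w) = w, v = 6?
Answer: -40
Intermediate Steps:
s(C) = 6
(s(-9) + p(-11))*8 = (6 - 11)*8 = -5*8 = -40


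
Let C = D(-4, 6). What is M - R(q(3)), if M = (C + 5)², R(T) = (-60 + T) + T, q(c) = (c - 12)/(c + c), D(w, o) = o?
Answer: 184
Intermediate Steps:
C = 6
q(c) = (-12 + c)/(2*c) (q(c) = (-12 + c)/((2*c)) = (-12 + c)*(1/(2*c)) = (-12 + c)/(2*c))
R(T) = -60 + 2*T
M = 121 (M = (6 + 5)² = 11² = 121)
M - R(q(3)) = 121 - (-60 + 2*((½)*(-12 + 3)/3)) = 121 - (-60 + 2*((½)*(⅓)*(-9))) = 121 - (-60 + 2*(-3/2)) = 121 - (-60 - 3) = 121 - 1*(-63) = 121 + 63 = 184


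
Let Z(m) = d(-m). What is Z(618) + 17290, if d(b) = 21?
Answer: 17311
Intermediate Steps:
Z(m) = 21
Z(618) + 17290 = 21 + 17290 = 17311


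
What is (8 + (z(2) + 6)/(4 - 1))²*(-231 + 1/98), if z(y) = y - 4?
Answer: -181096/9 ≈ -20122.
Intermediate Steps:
z(y) = -4 + y
(8 + (z(2) + 6)/(4 - 1))²*(-231 + 1/98) = (8 + ((-4 + 2) + 6)/(4 - 1))²*(-231 + 1/98) = (8 + (-2 + 6)/3)²*(-231 + 1/98) = (8 + 4*(⅓))²*(-22637/98) = (8 + 4/3)²*(-22637/98) = (28/3)²*(-22637/98) = (784/9)*(-22637/98) = -181096/9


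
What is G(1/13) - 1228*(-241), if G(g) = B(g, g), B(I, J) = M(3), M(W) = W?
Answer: 295951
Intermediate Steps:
B(I, J) = 3
G(g) = 3
G(1/13) - 1228*(-241) = 3 - 1228*(-241) = 3 + 295948 = 295951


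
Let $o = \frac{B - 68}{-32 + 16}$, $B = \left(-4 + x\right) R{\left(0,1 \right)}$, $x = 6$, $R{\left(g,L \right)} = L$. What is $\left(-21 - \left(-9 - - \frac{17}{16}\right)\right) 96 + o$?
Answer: $- \frac{9999}{8} \approx -1249.9$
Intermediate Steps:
$B = 2$ ($B = \left(-4 + 6\right) 1 = 2 \cdot 1 = 2$)
$o = \frac{33}{8}$ ($o = \frac{2 - 68}{-32 + 16} = - \frac{66}{-16} = \left(-66\right) \left(- \frac{1}{16}\right) = \frac{33}{8} \approx 4.125$)
$\left(-21 - \left(-9 - - \frac{17}{16}\right)\right) 96 + o = \left(-21 - \left(-9 - - \frac{17}{16}\right)\right) 96 + \frac{33}{8} = \left(-21 - \left(-9 + \frac{17}{16}\right)\right) 96 + \frac{33}{8} = \left(-21 - - \frac{127}{16}\right) 96 + \frac{33}{8} = \left(-21 + \frac{127}{16}\right) 96 + \frac{33}{8} = \left(- \frac{209}{16}\right) 96 + \frac{33}{8} = -1254 + \frac{33}{8} = - \frac{9999}{8}$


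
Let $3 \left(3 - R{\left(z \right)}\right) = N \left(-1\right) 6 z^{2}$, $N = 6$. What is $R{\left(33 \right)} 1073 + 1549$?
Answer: $14026732$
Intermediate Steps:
$R{\left(z \right)} = 3 + 12 z^{2}$ ($R{\left(z \right)} = 3 - \frac{6 \left(-1\right) 6 z^{2}}{3} = 3 - \frac{\left(-6\right) 6 z^{2}}{3} = 3 - \frac{\left(-36\right) z^{2}}{3} = 3 + 12 z^{2}$)
$R{\left(33 \right)} 1073 + 1549 = \left(3 + 12 \cdot 33^{2}\right) 1073 + 1549 = \left(3 + 12 \cdot 1089\right) 1073 + 1549 = \left(3 + 13068\right) 1073 + 1549 = 13071 \cdot 1073 + 1549 = 14025183 + 1549 = 14026732$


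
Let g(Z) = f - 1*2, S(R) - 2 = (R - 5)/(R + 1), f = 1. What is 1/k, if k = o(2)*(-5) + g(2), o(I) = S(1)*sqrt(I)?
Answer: -1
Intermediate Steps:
S(R) = 2 + (-5 + R)/(1 + R) (S(R) = 2 + (R - 5)/(R + 1) = 2 + (-5 + R)/(1 + R))
o(I) = 0 (o(I) = (3*(-1 + 1)/(1 + 1))*sqrt(I) = (3*0/2)*sqrt(I) = (3*(1/2)*0)*sqrt(I) = 0*sqrt(I) = 0)
g(Z) = -1 (g(Z) = 1 - 1*2 = 1 - 2 = -1)
k = -1 (k = 0*(-5) - 1 = 0 - 1 = -1)
1/k = 1/(-1) = -1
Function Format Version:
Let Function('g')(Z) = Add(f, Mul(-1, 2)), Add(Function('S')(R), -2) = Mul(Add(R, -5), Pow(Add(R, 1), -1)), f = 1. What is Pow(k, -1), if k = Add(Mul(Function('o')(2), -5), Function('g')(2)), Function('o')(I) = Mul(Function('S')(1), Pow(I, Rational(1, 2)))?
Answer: -1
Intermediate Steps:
Function('S')(R) = Add(2, Mul(Pow(Add(1, R), -1), Add(-5, R))) (Function('S')(R) = Add(2, Mul(Add(R, -5), Pow(Add(R, 1), -1))) = Add(2, Mul(Add(-5, R), Pow(Add(1, R), -1))) = Add(2, Mul(Pow(Add(1, R), -1), Add(-5, R))))
Function('o')(I) = 0 (Function('o')(I) = Mul(Mul(3, Pow(Add(1, 1), -1), Add(-1, 1)), Pow(I, Rational(1, 2))) = Mul(Mul(3, Pow(2, -1), 0), Pow(I, Rational(1, 2))) = Mul(Mul(3, Rational(1, 2), 0), Pow(I, Rational(1, 2))) = Mul(0, Pow(I, Rational(1, 2))) = 0)
Function('g')(Z) = -1 (Function('g')(Z) = Add(1, Mul(-1, 2)) = Add(1, -2) = -1)
k = -1 (k = Add(Mul(0, -5), -1) = Add(0, -1) = -1)
Pow(k, -1) = Pow(-1, -1) = -1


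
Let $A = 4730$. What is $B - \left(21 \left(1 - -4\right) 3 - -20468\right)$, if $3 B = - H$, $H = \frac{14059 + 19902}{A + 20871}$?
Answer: $- \frac{1596230710}{76803} \approx -20783.0$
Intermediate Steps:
$H = \frac{33961}{25601}$ ($H = \frac{14059 + 19902}{4730 + 20871} = \frac{33961}{25601} \approx 1.3265$)
$B = - \frac{33961}{76803}$ ($B = \frac{\left(-1\right) \frac{33961}{25601}}{3} = \frac{1}{3} \left(- \frac{33961}{25601}\right) = - \frac{33961}{76803} \approx -0.44218$)
$B - \left(21 \left(1 - -4\right) 3 - -20468\right) = - \frac{33961}{76803} - \left(21 \left(1 - -4\right) 3 - -20468\right) = - \frac{33961}{76803} - \left(21 \left(1 + 4\right) 3 + 20468\right) = - \frac{33961}{76803} - \left(21 \cdot 5 \cdot 3 + 20468\right) = - \frac{33961}{76803} - \left(105 \cdot 3 + 20468\right) = - \frac{33961}{76803} - \left(315 + 20468\right) = - \frac{33961}{76803} - 20783 = - \frac{1596230710}{76803}$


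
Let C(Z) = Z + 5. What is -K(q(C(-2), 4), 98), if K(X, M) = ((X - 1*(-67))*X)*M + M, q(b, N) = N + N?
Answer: -58898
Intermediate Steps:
C(Z) = 5 + Z
q(b, N) = 2*N
K(X, M) = M + M*X*(67 + X) (K(X, M) = ((X + 67)*X)*M + M = ((67 + X)*X)*M + M = (X*(67 + X))*M + M = M*X*(67 + X) + M = M + M*X*(67 + X))
-K(q(C(-2), 4), 98) = -98*(1 + (2*4)² + 67*(2*4)) = -98*(1 + 8² + 67*8) = -98*(1 + 64 + 536) = -98*601 = -1*58898 = -58898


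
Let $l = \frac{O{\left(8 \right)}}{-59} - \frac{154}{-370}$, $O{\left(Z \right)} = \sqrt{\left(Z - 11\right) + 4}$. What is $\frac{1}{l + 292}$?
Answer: $\frac{10915}{3191538} \approx 0.00342$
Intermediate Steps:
$O{\left(Z \right)} = \sqrt{-7 + Z}$ ($O{\left(Z \right)} = \sqrt{\left(-11 + Z\right) + 4} = \sqrt{-7 + Z}$)
$l = \frac{4358}{10915}$ ($l = \frac{\sqrt{-7 + 8}}{-59} - \frac{154}{-370} = \sqrt{1} \left(- \frac{1}{59}\right) - - \frac{77}{185} = 1 \left(- \frac{1}{59}\right) + \frac{77}{185} = - \frac{1}{59} + \frac{77}{185} = \frac{4358}{10915} \approx 0.39927$)
$\frac{1}{l + 292} = \frac{1}{\frac{4358}{10915} + 292} = \frac{1}{\frac{3191538}{10915}} = \frac{10915}{3191538}$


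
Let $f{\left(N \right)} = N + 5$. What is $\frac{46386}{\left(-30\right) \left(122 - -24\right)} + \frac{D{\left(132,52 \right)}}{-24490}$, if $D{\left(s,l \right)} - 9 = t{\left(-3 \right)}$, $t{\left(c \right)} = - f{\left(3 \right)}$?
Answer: $- \frac{9466646}{893885} \approx -10.59$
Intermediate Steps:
$f{\left(N \right)} = 5 + N$
$t{\left(c \right)} = -8$ ($t{\left(c \right)} = - (5 + 3) = \left(-1\right) 8 = -8$)
$D{\left(s,l \right)} = 1$ ($D{\left(s,l \right)} = 9 - 8 = 1$)
$\frac{46386}{\left(-30\right) \left(122 - -24\right)} + \frac{D{\left(132,52 \right)}}{-24490} = \frac{46386}{\left(-30\right) \left(122 - -24\right)} + 1 \frac{1}{-24490} = \frac{46386}{\left(-30\right) \left(122 + 24\right)} + 1 \left(- \frac{1}{24490}\right) = \frac{46386}{\left(-30\right) 146} - \frac{1}{24490} = \frac{46386}{-4380} - \frac{1}{24490} = 46386 \left(- \frac{1}{4380}\right) - \frac{1}{24490} = - \frac{7731}{730} - \frac{1}{24490} = - \frac{9466646}{893885}$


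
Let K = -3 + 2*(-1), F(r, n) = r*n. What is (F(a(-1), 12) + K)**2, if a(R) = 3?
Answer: 961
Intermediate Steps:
F(r, n) = n*r
K = -5 (K = -3 - 2 = -5)
(F(a(-1), 12) + K)**2 = (12*3 - 5)**2 = (36 - 5)**2 = 31**2 = 961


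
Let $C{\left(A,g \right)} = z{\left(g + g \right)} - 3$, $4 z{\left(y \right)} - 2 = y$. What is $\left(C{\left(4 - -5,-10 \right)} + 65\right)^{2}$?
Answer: $\frac{13225}{4} \approx 3306.3$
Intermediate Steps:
$z{\left(y \right)} = \frac{1}{2} + \frac{y}{4}$
$C{\left(A,g \right)} = - \frac{5}{2} + \frac{g}{2}$ ($C{\left(A,g \right)} = \left(\frac{1}{2} + \frac{g + g}{4}\right) - 3 = \left(\frac{1}{2} + \frac{2 g}{4}\right) - 3 = \left(\frac{1}{2} + \frac{g}{2}\right) - 3 = - \frac{5}{2} + \frac{g}{2}$)
$\left(C{\left(4 - -5,-10 \right)} + 65\right)^{2} = \left(\left(- \frac{5}{2} + \frac{1}{2} \left(-10\right)\right) + 65\right)^{2} = \left(\left(- \frac{5}{2} - 5\right) + 65\right)^{2} = \left(- \frac{15}{2} + 65\right)^{2} = \left(\frac{115}{2}\right)^{2} = \frac{13225}{4}$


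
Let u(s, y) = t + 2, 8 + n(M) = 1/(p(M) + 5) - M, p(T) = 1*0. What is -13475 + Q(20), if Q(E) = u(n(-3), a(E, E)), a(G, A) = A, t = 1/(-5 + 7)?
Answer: -26945/2 ≈ -13473.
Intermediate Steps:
p(T) = 0
t = ½ (t = 1/2 = ½ ≈ 0.50000)
n(M) = -39/5 - M (n(M) = -8 + (1/(0 + 5) - M) = -8 + (1/5 - M) = -8 + (⅕ - M) = -39/5 - M)
u(s, y) = 5/2 (u(s, y) = ½ + 2 = 5/2)
Q(E) = 5/2
-13475 + Q(20) = -13475 + 5/2 = -26945/2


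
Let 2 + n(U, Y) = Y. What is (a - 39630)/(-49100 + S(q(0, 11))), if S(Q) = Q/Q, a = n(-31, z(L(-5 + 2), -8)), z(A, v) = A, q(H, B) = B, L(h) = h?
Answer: 39635/49099 ≈ 0.80725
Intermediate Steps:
n(U, Y) = -2 + Y
a = -5 (a = -2 + (-5 + 2) = -2 - 3 = -5)
S(Q) = 1
(a - 39630)/(-49100 + S(q(0, 11))) = (-5 - 39630)/(-49100 + 1) = -39635/(-49099) = -39635*(-1/49099) = 39635/49099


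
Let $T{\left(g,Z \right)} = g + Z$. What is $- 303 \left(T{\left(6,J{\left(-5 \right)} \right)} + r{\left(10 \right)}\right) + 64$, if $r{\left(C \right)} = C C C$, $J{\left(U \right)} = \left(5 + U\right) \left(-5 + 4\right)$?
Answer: $-304754$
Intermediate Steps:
$J{\left(U \right)} = -5 - U$ ($J{\left(U \right)} = \left(5 + U\right) \left(-1\right) = -5 - U$)
$r{\left(C \right)} = C^{3}$ ($r{\left(C \right)} = C^{2} C = C^{3}$)
$T{\left(g,Z \right)} = Z + g$
$- 303 \left(T{\left(6,J{\left(-5 \right)} \right)} + r{\left(10 \right)}\right) + 64 = - 303 \left(\left(\left(-5 - -5\right) + 6\right) + 10^{3}\right) + 64 = - 303 \left(\left(\left(-5 + 5\right) + 6\right) + 1000\right) + 64 = - 303 \left(\left(0 + 6\right) + 1000\right) + 64 = - 303 \left(6 + 1000\right) + 64 = \left(-303\right) 1006 + 64 = -304818 + 64 = -304754$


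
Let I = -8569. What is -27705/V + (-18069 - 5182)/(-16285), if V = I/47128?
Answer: 21263218231219/139546165 ≈ 1.5237e+5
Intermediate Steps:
V = -8569/47128 ≈ -0.18182
-27705/V + (-18069 - 5182)/(-16285) = -27705/(-8569/47128) + (-18069 - 5182)/(-16285) = -27705*(-47128/8569) - 23251*(-1/16285) = 1305681240/8569 + 23251/16285 = 21263218231219/139546165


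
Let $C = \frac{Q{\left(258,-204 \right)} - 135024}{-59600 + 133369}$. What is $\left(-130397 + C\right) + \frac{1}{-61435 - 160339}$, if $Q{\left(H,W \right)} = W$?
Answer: $- \frac{2133330935252023}{16360046206} \approx -1.304 \cdot 10^{5}$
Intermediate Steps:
$C = - \frac{135228}{73769}$ ($C = \frac{-204 - 135024}{-59600 + 133369} = \frac{-204 - 135024}{73769} = \left(-135228\right) \frac{1}{73769} = - \frac{135228}{73769} \approx -1.8331$)
$\left(-130397 + C\right) + \frac{1}{-61435 - 160339} = \left(-130397 - \frac{135228}{73769}\right) + \frac{1}{-61435 - 160339} = - \frac{9619391521}{73769} + \frac{1}{-221774} = - \frac{9619391521}{73769} - \frac{1}{221774} = - \frac{2133330935252023}{16360046206}$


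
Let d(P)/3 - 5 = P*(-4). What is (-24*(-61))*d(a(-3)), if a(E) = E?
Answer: 74664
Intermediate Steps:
d(P) = 15 - 12*P (d(P) = 15 + 3*(P*(-4)) = 15 + 3*(-4*P) = 15 - 12*P)
(-24*(-61))*d(a(-3)) = (-24*(-61))*(15 - 12*(-3)) = 1464*(15 + 36) = 1464*51 = 74664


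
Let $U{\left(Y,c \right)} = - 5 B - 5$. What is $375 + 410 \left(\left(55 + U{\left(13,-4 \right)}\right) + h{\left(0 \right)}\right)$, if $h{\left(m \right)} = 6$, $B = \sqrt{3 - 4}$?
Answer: $23335 - 2050 i \approx 23335.0 - 2050.0 i$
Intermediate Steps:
$B = i$ ($B = \sqrt{-1} = i \approx 1.0 i$)
$U{\left(Y,c \right)} = -5 - 5 i$ ($U{\left(Y,c \right)} = - 5 i - 5 = -5 - 5 i$)
$375 + 410 \left(\left(55 + U{\left(13,-4 \right)}\right) + h{\left(0 \right)}\right) = 375 + 410 \left(\left(55 - \left(5 + 5 i\right)\right) + 6\right) = 375 + 410 \left(\left(50 - 5 i\right) + 6\right) = 375 + 410 \left(56 - 5 i\right) = 375 + \left(22960 - 2050 i\right) = 23335 - 2050 i$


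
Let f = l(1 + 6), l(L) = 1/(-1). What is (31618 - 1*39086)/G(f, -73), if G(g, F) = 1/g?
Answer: 7468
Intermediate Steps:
l(L) = -1
f = -1
(31618 - 1*39086)/G(f, -73) = (31618 - 1*39086)/(1/(-1)) = (31618 - 39086)/(-1) = -7468*(-1) = 7468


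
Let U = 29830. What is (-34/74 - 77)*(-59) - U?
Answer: -934616/37 ≈ -25260.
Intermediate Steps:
(-34/74 - 77)*(-59) - U = (-34/74 - 77)*(-59) - 1*29830 = (-34*1/74 - 77)*(-59) - 29830 = (-17/37 - 77)*(-59) - 29830 = -2866/37*(-59) - 29830 = 169094/37 - 29830 = -934616/37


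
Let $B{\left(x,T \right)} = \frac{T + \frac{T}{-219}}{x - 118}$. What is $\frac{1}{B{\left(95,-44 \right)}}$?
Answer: $\frac{5037}{9592} \approx 0.52513$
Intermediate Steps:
$B{\left(x,T \right)} = \frac{218 T}{219 \left(-118 + x\right)}$ ($B{\left(x,T \right)} = \frac{T + T \left(- \frac{1}{219}\right)}{-118 + x} = \frac{T - \frac{T}{219}}{-118 + x} = \frac{\frac{218}{219} T}{-118 + x} = \frac{218 T}{219 \left(-118 + x\right)}$)
$\frac{1}{B{\left(95,-44 \right)}} = \frac{1}{\frac{218}{219} \left(-44\right) \frac{1}{-118 + 95}} = \frac{1}{\frac{218}{219} \left(-44\right) \frac{1}{-23}} = \frac{1}{\frac{218}{219} \left(-44\right) \left(- \frac{1}{23}\right)} = \frac{1}{\frac{9592}{5037}} = \frac{5037}{9592}$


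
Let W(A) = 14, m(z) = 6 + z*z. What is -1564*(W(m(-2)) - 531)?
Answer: 808588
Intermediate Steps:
m(z) = 6 + z**2
-1564*(W(m(-2)) - 531) = -1564*(14 - 531) = -1564*(-517) = 808588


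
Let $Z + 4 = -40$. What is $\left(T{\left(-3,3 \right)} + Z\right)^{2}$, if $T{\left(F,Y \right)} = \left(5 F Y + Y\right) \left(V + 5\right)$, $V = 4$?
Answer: $178084$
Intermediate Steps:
$Z = -44$ ($Z = -4 - 40 = -44$)
$T{\left(F,Y \right)} = 9 Y + 45 F Y$ ($T{\left(F,Y \right)} = \left(5 F Y + Y\right) \left(4 + 5\right) = \left(5 F Y + Y\right) 9 = \left(Y + 5 F Y\right) 9 = 9 Y + 45 F Y$)
$\left(T{\left(-3,3 \right)} + Z\right)^{2} = \left(9 \cdot 3 \left(1 + 5 \left(-3\right)\right) - 44\right)^{2} = \left(9 \cdot 3 \left(1 - 15\right) - 44\right)^{2} = \left(9 \cdot 3 \left(-14\right) - 44\right)^{2} = \left(-378 - 44\right)^{2} = \left(-422\right)^{2} = 178084$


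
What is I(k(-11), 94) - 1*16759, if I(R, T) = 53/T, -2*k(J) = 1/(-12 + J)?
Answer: -1575293/94 ≈ -16758.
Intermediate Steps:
k(J) = -1/(2*(-12 + J))
I(k(-11), 94) - 1*16759 = 53/94 - 1*16759 = 53*(1/94) - 16759 = 53/94 - 16759 = -1575293/94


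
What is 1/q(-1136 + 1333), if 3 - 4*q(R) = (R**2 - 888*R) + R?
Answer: 4/135933 ≈ 2.9426e-5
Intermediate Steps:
q(R) = 3/4 - R**2/4 + 887*R/4 (q(R) = 3/4 - ((R**2 - 888*R) + R)/4 = 3/4 - (R**2 - 887*R)/4 = 3/4 + (-R**2/4 + 887*R/4) = 3/4 - R**2/4 + 887*R/4)
1/q(-1136 + 1333) = 1/(3/4 - (-1136 + 1333)**2/4 + 887*(-1136 + 1333)/4) = 1/(3/4 - 1/4*197**2 + (887/4)*197) = 1/(3/4 - 1/4*38809 + 174739/4) = 1/(3/4 - 38809/4 + 174739/4) = 1/(135933/4) = 4/135933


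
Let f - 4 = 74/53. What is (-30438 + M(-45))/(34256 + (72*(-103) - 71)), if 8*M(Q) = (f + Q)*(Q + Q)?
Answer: -2119467/1891676 ≈ -1.1204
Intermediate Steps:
f = 286/53 (f = 4 + 74/53 = 286/53 ≈ 5.3962)
M(Q) = Q*(286/53 + Q)/4 (M(Q) = ((286/53 + Q)*(Q + Q))/8 = ((286/53 + Q)*(2*Q))/8 = (2*Q*(286/53 + Q))/8 = Q*(286/53 + Q)/4)
(-30438 + M(-45))/(34256 + (72*(-103) - 71)) = (-30438 + (1/212)*(-45)*(286 + 53*(-45)))/(34256 + (72*(-103) - 71)) = (-30438 + (1/212)*(-45)*(286 - 2385))/(34256 + (-7416 - 71)) = (-30438 + (1/212)*(-45)*(-2099))/(34256 - 7487) = (-30438 + 94455/212)/26769 = -6358401/212*1/26769 = -2119467/1891676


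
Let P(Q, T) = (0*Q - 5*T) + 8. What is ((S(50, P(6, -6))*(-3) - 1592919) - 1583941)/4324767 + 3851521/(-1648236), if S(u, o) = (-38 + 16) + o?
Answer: -2432580561655/792026295668 ≈ -3.0713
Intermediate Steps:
P(Q, T) = 8 - 5*T (P(Q, T) = (0 - 5*T) + 8 = -5*T + 8 = 8 - 5*T)
S(u, o) = -22 + o
((S(50, P(6, -6))*(-3) - 1592919) - 1583941)/4324767 + 3851521/(-1648236) = (((-22 + (8 - 5*(-6)))*(-3) - 1592919) - 1583941)/4324767 + 3851521/(-1648236) = (((-22 + (8 + 30))*(-3) - 1592919) - 1583941)*(1/4324767) + 3851521*(-1/1648236) = (((-22 + 38)*(-3) - 1592919) - 1583941)*(1/4324767) - 3851521/1648236 = ((16*(-3) - 1592919) - 1583941)*(1/4324767) - 3851521/1648236 = ((-48 - 1592919) - 1583941)*(1/4324767) - 3851521/1648236 = (-1592967 - 1583941)*(1/4324767) - 3851521/1648236 = -3176908*1/4324767 - 3851521/1648236 = -3176908/4324767 - 3851521/1648236 = -2432580561655/792026295668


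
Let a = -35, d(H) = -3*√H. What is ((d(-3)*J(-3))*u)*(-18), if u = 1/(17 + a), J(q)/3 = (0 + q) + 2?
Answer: 9*I*√3 ≈ 15.588*I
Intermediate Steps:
J(q) = 6 + 3*q (J(q) = 3*((0 + q) + 2) = 3*(q + 2) = 3*(2 + q) = 6 + 3*q)
u = -1/18 (u = 1/(17 - 35) = 1/(-18) = -1/18 ≈ -0.055556)
((d(-3)*J(-3))*u)*(-18) = (((-3*I*√3)*(6 + 3*(-3)))*(-1/18))*(-18) = (((-3*I*√3)*(6 - 9))*(-1/18))*(-18) = ((-3*I*√3*(-3))*(-1/18))*(-18) = ((9*I*√3)*(-1/18))*(-18) = -I*√3/2*(-18) = 9*I*√3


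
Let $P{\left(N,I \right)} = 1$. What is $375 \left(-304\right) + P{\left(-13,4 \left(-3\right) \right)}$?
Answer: $-113999$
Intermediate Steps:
$375 \left(-304\right) + P{\left(-13,4 \left(-3\right) \right)} = 375 \left(-304\right) + 1 = -114000 + 1 = -113999$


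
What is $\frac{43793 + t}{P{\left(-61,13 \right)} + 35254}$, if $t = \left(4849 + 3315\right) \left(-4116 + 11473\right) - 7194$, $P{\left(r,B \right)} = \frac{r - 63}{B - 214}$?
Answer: $\frac{12079928547}{7086178} \approx 1704.7$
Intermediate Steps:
$P{\left(r,B \right)} = \frac{-63 + r}{-214 + B}$
$t = 60055354$ ($t = 8164 \cdot 7357 - 7194 = 60062548 - 7194 = 60055354$)
$\frac{43793 + t}{P{\left(-61,13 \right)} + 35254} = \frac{43793 + 60055354}{\frac{-63 - 61}{-214 + 13} + 35254} = \frac{60099147}{\frac{1}{-201} \left(-124\right) + 35254} = \frac{60099147}{\left(- \frac{1}{201}\right) \left(-124\right) + 35254} = \frac{60099147}{\frac{124}{201} + 35254} = \frac{60099147}{\frac{7086178}{201}} = 60099147 \cdot \frac{201}{7086178} = \frac{12079928547}{7086178}$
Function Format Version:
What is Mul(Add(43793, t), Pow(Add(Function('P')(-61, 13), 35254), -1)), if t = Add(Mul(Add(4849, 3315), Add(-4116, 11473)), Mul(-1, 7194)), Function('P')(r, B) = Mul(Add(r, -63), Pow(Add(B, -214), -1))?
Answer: Rational(12079928547, 7086178) ≈ 1704.7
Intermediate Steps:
Function('P')(r, B) = Mul(Pow(Add(-214, B), -1), Add(-63, r)) (Function('P')(r, B) = Mul(Add(-63, r), Pow(Add(-214, B), -1)) = Mul(Pow(Add(-214, B), -1), Add(-63, r)))
t = 60055354 (t = Add(Mul(8164, 7357), -7194) = Add(60062548, -7194) = 60055354)
Mul(Add(43793, t), Pow(Add(Function('P')(-61, 13), 35254), -1)) = Mul(Add(43793, 60055354), Pow(Add(Mul(Pow(Add(-214, 13), -1), Add(-63, -61)), 35254), -1)) = Mul(60099147, Pow(Add(Mul(Pow(-201, -1), -124), 35254), -1)) = Mul(60099147, Pow(Add(Mul(Rational(-1, 201), -124), 35254), -1)) = Mul(60099147, Pow(Add(Rational(124, 201), 35254), -1)) = Mul(60099147, Pow(Rational(7086178, 201), -1)) = Mul(60099147, Rational(201, 7086178)) = Rational(12079928547, 7086178)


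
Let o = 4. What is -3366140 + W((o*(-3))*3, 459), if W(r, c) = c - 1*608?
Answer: -3366289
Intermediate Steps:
W(r, c) = -608 + c (W(r, c) = c - 608 = -608 + c)
-3366140 + W((o*(-3))*3, 459) = -3366140 + (-608 + 459) = -3366140 - 149 = -3366289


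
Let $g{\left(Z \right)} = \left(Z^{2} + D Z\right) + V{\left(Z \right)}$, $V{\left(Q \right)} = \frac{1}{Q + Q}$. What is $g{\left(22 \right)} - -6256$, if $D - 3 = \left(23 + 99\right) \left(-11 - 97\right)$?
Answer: $- \frac{12454903}{44} \approx -2.8307 \cdot 10^{5}$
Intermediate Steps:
$V{\left(Q \right)} = \frac{1}{2 Q}$
$D = -13173$ ($D = 3 + \left(23 + 99\right) \left(-11 - 97\right) = 3 + 122 \left(-108\right) = 3 - 13176 = -13173$)
$g{\left(Z \right)} = Z^{2} + \frac{1}{2 Z} - 13173 Z$ ($g{\left(Z \right)} = \left(Z^{2} - 13173 Z\right) + \frac{1}{2 Z} = Z^{2} + \frac{1}{2 Z} - 13173 Z$)
$g{\left(22 \right)} - -6256 = \left(22^{2} + \frac{1}{2 \cdot 22} - 289806\right) - -6256 = \left(484 + \frac{1}{2} \cdot \frac{1}{22} - 289806\right) + 6256 = \left(484 + \frac{1}{44} - 289806\right) + 6256 = - \frac{12730167}{44} + 6256 = - \frac{12454903}{44}$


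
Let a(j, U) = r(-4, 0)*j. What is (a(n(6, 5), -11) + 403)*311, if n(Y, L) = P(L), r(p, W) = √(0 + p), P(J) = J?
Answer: 125333 + 3110*I ≈ 1.2533e+5 + 3110.0*I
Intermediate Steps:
r(p, W) = √p
n(Y, L) = L
a(j, U) = 2*I*j (a(j, U) = √(-4)*j = (2*I)*j = 2*I*j)
(a(n(6, 5), -11) + 403)*311 = (2*I*5 + 403)*311 = (10*I + 403)*311 = (403 + 10*I)*311 = 125333 + 3110*I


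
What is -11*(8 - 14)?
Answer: 66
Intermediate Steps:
-11*(8 - 14) = -11*(-6) = 66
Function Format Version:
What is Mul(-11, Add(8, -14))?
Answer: 66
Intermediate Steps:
Mul(-11, Add(8, -14)) = Mul(-11, -6) = 66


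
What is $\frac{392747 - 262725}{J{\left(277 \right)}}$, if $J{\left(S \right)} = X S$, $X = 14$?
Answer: $\frac{65011}{1939} \approx 33.528$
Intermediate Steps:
$J{\left(S \right)} = 14 S$
$\frac{392747 - 262725}{J{\left(277 \right)}} = \frac{392747 - 262725}{14 \cdot 277} = \frac{392747 - 262725}{3878} = 130022 \cdot \frac{1}{3878} = \frac{65011}{1939}$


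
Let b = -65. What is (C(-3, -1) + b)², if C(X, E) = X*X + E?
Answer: 3249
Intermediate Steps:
C(X, E) = E + X² (C(X, E) = X² + E = E + X²)
(C(-3, -1) + b)² = ((-1 + (-3)²) - 65)² = ((-1 + 9) - 65)² = (8 - 65)² = (-57)² = 3249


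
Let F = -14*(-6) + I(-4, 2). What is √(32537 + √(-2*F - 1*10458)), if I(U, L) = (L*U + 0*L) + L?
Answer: √(32537 + I*√10614) ≈ 180.38 + 0.2856*I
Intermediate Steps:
I(U, L) = L + L*U (I(U, L) = (L*U + 0) + L = L*U + L = L + L*U)
F = 78 (F = -14*(-6) + 2*(1 - 4) = 84 + 2*(-3) = 84 - 6 = 78)
√(32537 + √(-2*F - 1*10458)) = √(32537 + √(-2*78 - 1*10458)) = √(32537 + √(-156 - 10458)) = √(32537 + √(-10614)) = √(32537 + I*√10614)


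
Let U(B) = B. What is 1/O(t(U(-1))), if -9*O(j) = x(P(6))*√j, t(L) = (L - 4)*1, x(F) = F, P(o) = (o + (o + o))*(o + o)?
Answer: I*√5/120 ≈ 0.018634*I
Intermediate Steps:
P(o) = 6*o² (P(o) = (o + 2*o)*(2*o) = (3*o)*(2*o) = 6*o²)
t(L) = -4 + L (t(L) = (-4 + L)*1 = -4 + L)
O(j) = -24*√j (O(j) = -6*6²*√j/9 = -6*36*√j/9 = -24*√j)
1/O(t(U(-1))) = 1/(-24*√(-4 - 1)) = 1/(-24*I*√5) = I*√5/120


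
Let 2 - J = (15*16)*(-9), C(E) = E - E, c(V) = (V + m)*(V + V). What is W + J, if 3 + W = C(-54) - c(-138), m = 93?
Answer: -10261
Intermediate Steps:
c(V) = 2*V*(93 + V) (c(V) = (V + 93)*(V + V) = (93 + V)*(2*V) = 2*V*(93 + V))
C(E) = 0
W = -12423 (W = -3 + (0 - 2*(-138)*(93 - 138)) = -3 + (0 - 2*(-138)*(-45)) = -3 + (0 - 1*12420) = -3 + (0 - 12420) = -3 - 12420 = -12423)
J = 2162 (J = 2 - 15*16*(-9) = 2 - 240*(-9) = 2 - 1*(-2160) = 2 + 2160 = 2162)
W + J = -12423 + 2162 = -10261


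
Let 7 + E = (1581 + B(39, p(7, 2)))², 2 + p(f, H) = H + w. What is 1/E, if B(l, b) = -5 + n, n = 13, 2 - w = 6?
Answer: 1/2524914 ≈ 3.9605e-7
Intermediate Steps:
w = -4 (w = 2 - 1*6 = 2 - 6 = -4)
p(f, H) = -6 + H (p(f, H) = -2 + (H - 4) = -2 + (-4 + H) = -6 + H)
B(l, b) = 8 (B(l, b) = -5 + 13 = 8)
E = 2524914 (E = -7 + (1581 + 8)² = -7 + 1589² = -7 + 2524921 = 2524914)
1/E = 1/2524914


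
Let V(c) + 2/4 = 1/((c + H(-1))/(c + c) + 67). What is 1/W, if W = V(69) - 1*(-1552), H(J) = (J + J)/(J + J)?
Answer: 2329/3613478 ≈ 0.00064453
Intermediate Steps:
H(J) = 1 (H(J) = (2*J)/((2*J)) = (2*J)*(1/(2*J)) = 1)
V(c) = -½ + 1/(67 + (1 + c)/(2*c)) (V(c) = -½ + 1/((c + 1)/(c + c) + 67) = -½ + 1/((1 + c)/((2*c)) + 67) = -½ + 1/((1 + c)*(1/(2*c)) + 67) = -½ + 1/((1 + c)/(2*c) + 67) = -½ + 1/(67 + (1 + c)/(2*c)))
W = 3613478/2329 (W = (-1 - 131*69)/(2*(1 + 135*69)) - 1*(-1552) = (-1 - 9039)/(2*(1 + 9315)) + 1552 = (½)*(-9040)/9316 + 1552 = (½)*(1/9316)*(-9040) + 1552 = -1130/2329 + 1552 = 3613478/2329 ≈ 1551.5)
1/W = 1/(3613478/2329) = 2329/3613478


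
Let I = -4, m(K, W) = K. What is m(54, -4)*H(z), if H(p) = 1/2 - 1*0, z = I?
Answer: 27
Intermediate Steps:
z = -4
H(p) = 1/2 (H(p) = 1/2 + 0 = 1/2)
m(54, -4)*H(z) = 54*(1/2) = 27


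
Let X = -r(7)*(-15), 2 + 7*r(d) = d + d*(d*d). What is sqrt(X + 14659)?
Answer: sqrt(754831)/7 ≈ 124.12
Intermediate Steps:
r(d) = -2/7 + d/7 + d**3/7 (r(d) = -2/7 + (d + d*(d*d))/7 = -2/7 + (d + d*d**2)/7 = -2/7 + (d + d**3)/7 = -2/7 + (d/7 + d**3/7) = -2/7 + d/7 + d**3/7)
X = 5220/7 (X = -(-2/7 + (1/7)*7 + (1/7)*7**3)*(-15) = -(-2/7 + 1 + (1/7)*343)*(-15) = -(-2/7 + 1 + 49)*(-15) = -1*348/7*(-15) = -348/7*(-15) = 5220/7 ≈ 745.71)
sqrt(X + 14659) = sqrt(5220/7 + 14659) = sqrt(107833/7) = sqrt(754831)/7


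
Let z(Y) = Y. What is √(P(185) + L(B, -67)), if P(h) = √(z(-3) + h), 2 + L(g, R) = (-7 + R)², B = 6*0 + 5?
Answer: √(5474 + √182) ≈ 74.078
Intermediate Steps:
B = 5 (B = 0 + 5 = 5)
L(g, R) = -2 + (-7 + R)²
P(h) = √(-3 + h)
√(P(185) + L(B, -67)) = √(√(-3 + 185) + (-2 + (-7 - 67)²)) = √(√182 + (-2 + (-74)²)) = √(√182 + (-2 + 5476)) = √(√182 + 5474) = √(5474 + √182)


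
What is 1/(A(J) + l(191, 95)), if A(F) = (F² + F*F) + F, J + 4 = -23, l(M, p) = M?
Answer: 1/1622 ≈ 0.00061652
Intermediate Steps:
J = -27 (J = -4 - 23 = -27)
A(F) = F + 2*F² (A(F) = (F² + F²) + F = 2*F² + F = F + 2*F²)
1/(A(J) + l(191, 95)) = 1/(-27*(1 + 2*(-27)) + 191) = 1/(-27*(1 - 54) + 191) = 1/(-27*(-53) + 191) = 1/(1431 + 191) = 1/1622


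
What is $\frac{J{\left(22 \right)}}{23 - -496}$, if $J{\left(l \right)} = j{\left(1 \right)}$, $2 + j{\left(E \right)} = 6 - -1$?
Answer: $\frac{5}{519} \approx 0.0096339$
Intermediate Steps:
$j{\left(E \right)} = 5$ ($j{\left(E \right)} = -2 + \left(6 - -1\right) = -2 + \left(6 + 1\right) = -2 + 7 = 5$)
$J{\left(l \right)} = 5$
$\frac{J{\left(22 \right)}}{23 - -496} = \frac{5}{23 - -496} = \frac{5}{23 + 496} = \frac{5}{519}$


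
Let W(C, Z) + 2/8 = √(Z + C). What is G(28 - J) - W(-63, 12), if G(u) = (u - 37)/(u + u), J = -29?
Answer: 97/228 - I*√51 ≈ 0.42544 - 7.1414*I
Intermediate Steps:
W(C, Z) = -¼ + √(C + Z) (W(C, Z) = -¼ + √(Z + C) = -¼ + √(C + Z))
G(u) = (-37 + u)/(2*u) (G(u) = (-37 + u)/((2*u)) = (-37 + u)*(1/(2*u)) = (-37 + u)/(2*u))
G(28 - J) - W(-63, 12) = (-37 + (28 - 1*(-29)))/(2*(28 - 1*(-29))) - (-¼ + √(-63 + 12)) = (-37 + (28 + 29))/(2*(28 + 29)) - (-¼ + √(-51)) = (½)*(-37 + 57)/57 - (-¼ + I*√51) = (½)*(1/57)*20 + (¼ - I*√51) = 10/57 + (¼ - I*√51) = 97/228 - I*√51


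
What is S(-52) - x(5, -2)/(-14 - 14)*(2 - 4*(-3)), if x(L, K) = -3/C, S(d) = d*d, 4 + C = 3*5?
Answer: 59485/22 ≈ 2703.9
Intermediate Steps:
C = 11 (C = -4 + 3*5 = -4 + 15 = 11)
S(d) = d**2
x(L, K) = -3/11
S(-52) - x(5, -2)/(-14 - 14)*(2 - 4*(-3)) = (-52)**2 - -3/11/(-14 - 14)*(2 - 4*(-3)) = 2704 - -3/11/(-28)*(2 + 12) = 2704 - (-1/28*(-3/11))*14 = 2704 - 3*14/308 = 2704 - 1*3/22 = 2704 - 3/22 = 59485/22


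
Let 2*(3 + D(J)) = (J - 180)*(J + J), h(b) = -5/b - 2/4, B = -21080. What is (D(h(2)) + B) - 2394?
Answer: -22928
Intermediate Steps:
h(b) = -½ - 5/b (h(b) = -5/b - 2*¼ = -5/b - ½ = -½ - 5/b)
D(J) = -3 + J*(-180 + J) (D(J) = -3 + ((J - 180)*(J + J))/2 = -3 + ((-180 + J)*(2*J))/2 = -3 + (2*J*(-180 + J))/2 = -3 + J*(-180 + J))
(D(h(2)) + B) - 2394 = ((-3 + ((½)*(-10 - 1*2)/2)² - 90*(-10 - 1*2)/2) - 21080) - 2394 = ((-3 + ((½)*(½)*(-10 - 2))² - 90*(-10 - 2)/2) - 21080) - 2394 = ((-3 + ((½)*(½)*(-12))² - 90*(-12)/2) - 21080) - 2394 = ((-3 + (-3)² - 180*(-3)) - 21080) - 2394 = ((-3 + 9 + 540) - 21080) - 2394 = (546 - 21080) - 2394 = -20534 - 2394 = -22928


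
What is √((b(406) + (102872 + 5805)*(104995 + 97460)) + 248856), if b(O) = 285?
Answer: 2*√5500612794 ≈ 1.4833e+5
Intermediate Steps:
√((b(406) + (102872 + 5805)*(104995 + 97460)) + 248856) = √((285 + (102872 + 5805)*(104995 + 97460)) + 248856) = √((285 + 108677*202455) + 248856) = √((285 + 22002202035) + 248856) = √(22002202320 + 248856) = √22002451176 = 2*√5500612794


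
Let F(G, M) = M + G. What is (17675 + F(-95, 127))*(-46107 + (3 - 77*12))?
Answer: -832724796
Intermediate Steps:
F(G, M) = G + M
(17675 + F(-95, 127))*(-46107 + (3 - 77*12)) = (17675 + (-95 + 127))*(-46107 + (3 - 77*12)) = (17675 + 32)*(-46107 + (3 - 924)) = 17707*(-46107 - 921) = 17707*(-47028) = -832724796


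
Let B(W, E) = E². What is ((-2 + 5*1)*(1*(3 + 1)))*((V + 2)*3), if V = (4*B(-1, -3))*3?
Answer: 3960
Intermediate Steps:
V = 108 (V = (4*(-3)²)*3 = (4*9)*3 = 36*3 = 108)
((-2 + 5*1)*(1*(3 + 1)))*((V + 2)*3) = ((-2 + 5*1)*(1*(3 + 1)))*((108 + 2)*3) = ((-2 + 5)*(1*4))*(110*3) = (3*4)*330 = 12*330 = 3960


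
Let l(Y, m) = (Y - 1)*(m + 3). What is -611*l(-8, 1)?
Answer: 21996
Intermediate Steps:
l(Y, m) = (-1 + Y)*(3 + m)
-611*l(-8, 1) = -611*(-3 - 1*1 + 3*(-8) - 8*1) = -611*(-3 - 1 - 24 - 8) = -611*(-36) = 21996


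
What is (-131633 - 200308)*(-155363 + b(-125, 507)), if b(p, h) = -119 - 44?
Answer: 51625455966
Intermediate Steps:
b(p, h) = -163
(-131633 - 200308)*(-155363 + b(-125, 507)) = (-131633 - 200308)*(-155363 - 163) = -331941*(-155526) = 51625455966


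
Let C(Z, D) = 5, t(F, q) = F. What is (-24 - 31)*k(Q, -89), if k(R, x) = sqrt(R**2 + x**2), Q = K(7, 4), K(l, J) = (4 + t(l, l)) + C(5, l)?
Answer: -55*sqrt(8177) ≈ -4973.5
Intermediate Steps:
K(l, J) = 9 + l (K(l, J) = (4 + l) + 5 = 9 + l)
Q = 16 (Q = 9 + 7 = 16)
(-24 - 31)*k(Q, -89) = (-24 - 31)*sqrt(16**2 + (-89)**2) = -55*sqrt(256 + 7921) = -55*sqrt(8177)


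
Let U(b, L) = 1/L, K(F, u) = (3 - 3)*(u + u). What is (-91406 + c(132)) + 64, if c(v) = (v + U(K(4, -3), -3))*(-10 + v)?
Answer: -225836/3 ≈ -75279.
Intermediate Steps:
K(F, u) = 0 (K(F, u) = 0*(2*u) = 0)
c(v) = (-10 + v)*(-1/3 + v) (c(v) = (v + 1/(-3))*(-10 + v) = (v - 1/3)*(-10 + v) = (-1/3 + v)*(-10 + v) = (-10 + v)*(-1/3 + v))
(-91406 + c(132)) + 64 = (-91406 + (10/3 + 132**2 - 31/3*132)) + 64 = (-91406 + (10/3 + 17424 - 1364)) + 64 = (-91406 + 48190/3) + 64 = -226028/3 + 64 = -225836/3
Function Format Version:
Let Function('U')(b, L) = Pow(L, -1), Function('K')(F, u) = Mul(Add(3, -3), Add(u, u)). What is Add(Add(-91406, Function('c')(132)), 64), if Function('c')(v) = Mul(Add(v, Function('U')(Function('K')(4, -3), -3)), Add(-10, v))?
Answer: Rational(-225836, 3) ≈ -75279.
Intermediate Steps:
Function('K')(F, u) = 0 (Function('K')(F, u) = Mul(0, Mul(2, u)) = 0)
Function('c')(v) = Mul(Add(-10, v), Add(Rational(-1, 3), v)) (Function('c')(v) = Mul(Add(v, Pow(-3, -1)), Add(-10, v)) = Mul(Add(v, Rational(-1, 3)), Add(-10, v)) = Mul(Add(Rational(-1, 3), v), Add(-10, v)) = Mul(Add(-10, v), Add(Rational(-1, 3), v)))
Add(Add(-91406, Function('c')(132)), 64) = Add(Add(-91406, Add(Rational(10, 3), Pow(132, 2), Mul(Rational(-31, 3), 132))), 64) = Add(Add(-91406, Add(Rational(10, 3), 17424, -1364)), 64) = Add(Add(-91406, Rational(48190, 3)), 64) = Add(Rational(-226028, 3), 64) = Rational(-225836, 3)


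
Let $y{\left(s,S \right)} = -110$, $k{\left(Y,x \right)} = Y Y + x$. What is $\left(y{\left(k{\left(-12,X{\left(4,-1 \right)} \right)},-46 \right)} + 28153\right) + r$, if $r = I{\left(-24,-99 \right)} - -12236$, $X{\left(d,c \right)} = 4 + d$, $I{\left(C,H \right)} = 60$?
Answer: $40339$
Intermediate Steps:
$k{\left(Y,x \right)} = x + Y^{2}$ ($k{\left(Y,x \right)} = Y^{2} + x = x + Y^{2}$)
$r = 12296$ ($r = 60 - -12236 = 60 + 12236 = 12296$)
$\left(y{\left(k{\left(-12,X{\left(4,-1 \right)} \right)},-46 \right)} + 28153\right) + r = \left(-110 + 28153\right) + 12296 = 28043 + 12296 = 40339$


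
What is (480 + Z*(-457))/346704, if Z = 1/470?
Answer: 225143/162950880 ≈ 0.0013817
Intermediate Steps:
Z = 1/470 ≈ 0.0021277
(480 + Z*(-457))/346704 = (480 + (1/470)*(-457))/346704 = (480 - 457/470)*(1/346704) = (225143/470)*(1/346704) = 225143/162950880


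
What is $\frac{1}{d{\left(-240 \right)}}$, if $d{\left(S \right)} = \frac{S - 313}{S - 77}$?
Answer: $\frac{317}{553} \approx 0.57324$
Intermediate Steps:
$d{\left(S \right)} = \frac{-313 + S}{-77 + S}$
$\frac{1}{d{\left(-240 \right)}} = \frac{1}{\frac{1}{-77 - 240} \left(-313 - 240\right)} = \frac{1}{\frac{1}{-317} \left(-553\right)} = \frac{1}{\left(- \frac{1}{317}\right) \left(-553\right)} = \frac{1}{\frac{553}{317}} = \frac{317}{553}$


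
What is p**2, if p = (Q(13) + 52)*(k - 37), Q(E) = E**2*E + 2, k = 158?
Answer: 74185961641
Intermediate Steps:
Q(E) = 2 + E**3 (Q(E) = E**3 + 2 = 2 + E**3)
p = 272371 (p = ((2 + 13**3) + 52)*(158 - 37) = ((2 + 2197) + 52)*121 = (2199 + 52)*121 = 2251*121 = 272371)
p**2 = 272371**2 = 74185961641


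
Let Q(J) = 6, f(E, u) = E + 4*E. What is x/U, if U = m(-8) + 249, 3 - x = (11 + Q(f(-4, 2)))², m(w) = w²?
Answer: -286/313 ≈ -0.91374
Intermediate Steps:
f(E, u) = 5*E
x = -286 (x = 3 - (11 + 6)² = 3 - 1*17² = 3 - 1*289 = 3 - 289 = -286)
U = 313 (U = (-8)² + 249 = 64 + 249 = 313)
x/U = -286/313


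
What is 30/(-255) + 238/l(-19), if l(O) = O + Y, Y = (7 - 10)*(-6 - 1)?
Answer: 2021/17 ≈ 118.88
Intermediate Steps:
Y = 21 (Y = -3*(-7) = 21)
l(O) = 21 + O (l(O) = O + 21 = 21 + O)
30/(-255) + 238/l(-19) = 30/(-255) + 238/(21 - 19) = 30*(-1/255) + 238/2 = -2/17 + 238*(½) = -2/17 + 119 = 2021/17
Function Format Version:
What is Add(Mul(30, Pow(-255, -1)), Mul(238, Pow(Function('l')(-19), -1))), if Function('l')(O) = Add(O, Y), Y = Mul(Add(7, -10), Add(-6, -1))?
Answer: Rational(2021, 17) ≈ 118.88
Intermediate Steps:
Y = 21 (Y = Mul(-3, -7) = 21)
Function('l')(O) = Add(21, O) (Function('l')(O) = Add(O, 21) = Add(21, O))
Add(Mul(30, Pow(-255, -1)), Mul(238, Pow(Function('l')(-19), -1))) = Add(Mul(30, Pow(-255, -1)), Mul(238, Pow(Add(21, -19), -1))) = Add(Mul(30, Rational(-1, 255)), Mul(238, Pow(2, -1))) = Add(Rational(-2, 17), Mul(238, Rational(1, 2))) = Add(Rational(-2, 17), 119) = Rational(2021, 17)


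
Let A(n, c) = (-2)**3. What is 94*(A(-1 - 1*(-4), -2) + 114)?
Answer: 9964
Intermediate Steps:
A(n, c) = -8
94*(A(-1 - 1*(-4), -2) + 114) = 94*(-8 + 114) = 94*106 = 9964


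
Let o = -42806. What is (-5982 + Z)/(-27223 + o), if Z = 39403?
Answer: -33421/70029 ≈ -0.47725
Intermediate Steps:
(-5982 + Z)/(-27223 + o) = (-5982 + 39403)/(-27223 - 42806) = 33421/(-70029) = 33421*(-1/70029) = -33421/70029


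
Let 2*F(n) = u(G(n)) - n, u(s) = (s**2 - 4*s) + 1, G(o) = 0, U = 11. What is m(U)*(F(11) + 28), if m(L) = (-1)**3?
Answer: -23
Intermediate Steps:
m(L) = -1
u(s) = 1 + s**2 - 4*s
F(n) = 1/2 - n/2 (F(n) = ((1 + 0**2 - 4*0) - n)/2 = ((1 + 0 + 0) - n)/2 = (1 - n)/2 = 1/2 - n/2)
m(U)*(F(11) + 28) = -((1/2 - 1/2*11) + 28) = -((1/2 - 11/2) + 28) = -(-5 + 28) = -1*23 = -23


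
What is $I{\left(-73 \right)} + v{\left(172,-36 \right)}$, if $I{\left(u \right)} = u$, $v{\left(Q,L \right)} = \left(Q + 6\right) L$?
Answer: $-6481$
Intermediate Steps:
$v{\left(Q,L \right)} = L \left(6 + Q\right)$ ($v{\left(Q,L \right)} = \left(6 + Q\right) L = L \left(6 + Q\right)$)
$I{\left(-73 \right)} + v{\left(172,-36 \right)} = -73 - 36 \left(6 + 172\right) = -73 - 6408 = -6481$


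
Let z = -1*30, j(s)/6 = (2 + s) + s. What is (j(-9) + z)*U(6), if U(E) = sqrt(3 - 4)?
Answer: -126*I ≈ -126.0*I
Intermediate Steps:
j(s) = 12 + 12*s (j(s) = 6*((2 + s) + s) = 6*(2 + 2*s) = 12 + 12*s)
U(E) = I (U(E) = sqrt(-1) = I)
z = -30
(j(-9) + z)*U(6) = ((12 + 12*(-9)) - 30)*I = ((12 - 108) - 30)*I = (-96 - 30)*I = -126*I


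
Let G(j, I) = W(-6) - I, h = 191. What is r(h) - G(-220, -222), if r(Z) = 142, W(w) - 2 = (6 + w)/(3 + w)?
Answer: -82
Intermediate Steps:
W(w) = 2 + (6 + w)/(3 + w)
G(j, I) = 2 - I (G(j, I) = 3*(4 - 6)/(3 - 6) - I = 3*(-2)/(-3) - I = 3*(-⅓)*(-2) - I = 2 - I)
r(h) - G(-220, -222) = 142 - (2 - 1*(-222)) = 142 - (2 + 222) = 142 - 1*224 = 142 - 224 = -82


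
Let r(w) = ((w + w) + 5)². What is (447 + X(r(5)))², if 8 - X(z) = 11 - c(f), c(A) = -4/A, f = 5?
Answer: 4910656/25 ≈ 1.9643e+5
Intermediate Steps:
r(w) = (5 + 2*w)² (r(w) = (2*w + 5)² = (5 + 2*w)²)
X(z) = -19/5 (X(z) = 8 - (11 - (-4)/5) = 8 - (11 - 1*(-⅘)) = 8 - (11 + ⅘) = 8 - 1*59/5 = 8 - 59/5 = -19/5)
(447 + X(r(5)))² = (447 - 19/5)² = (2216/5)² = 4910656/25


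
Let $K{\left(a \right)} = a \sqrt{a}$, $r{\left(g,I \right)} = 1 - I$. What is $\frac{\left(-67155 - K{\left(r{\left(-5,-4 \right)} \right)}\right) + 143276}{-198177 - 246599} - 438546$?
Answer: $- \frac{195054811817}{444776} + \frac{5 \sqrt{5}}{444776} \approx -4.3855 \cdot 10^{5}$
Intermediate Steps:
$K{\left(a \right)} = a^{\frac{3}{2}}$
$\frac{\left(-67155 - K{\left(r{\left(-5,-4 \right)} \right)}\right) + 143276}{-198177 - 246599} - 438546 = \frac{\left(-67155 - \left(1 - -4\right)^{\frac{3}{2}}\right) + 143276}{-198177 - 246599} - 438546 = \frac{\left(-67155 - \left(1 + 4\right)^{\frac{3}{2}}\right) + 143276}{-444776} - 438546 = \left(\left(-67155 - 5^{\frac{3}{2}}\right) + 143276\right) \left(- \frac{1}{444776}\right) - 438546 = \left(\left(-67155 - 5 \sqrt{5}\right) + 143276\right) \left(- \frac{1}{444776}\right) - 438546 = \left(76121 - 5 \sqrt{5}\right) \left(- \frac{1}{444776}\right) - 438546 = \left(- \frac{76121}{444776} + \frac{5 \sqrt{5}}{444776}\right) - 438546 = - \frac{195054811817}{444776} + \frac{5 \sqrt{5}}{444776}$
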